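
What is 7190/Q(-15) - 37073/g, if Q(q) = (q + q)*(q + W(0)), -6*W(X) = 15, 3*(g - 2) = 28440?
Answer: 9742451/995610 ≈ 9.7854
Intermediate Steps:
g = 9482 (g = 2 + (⅓)*28440 = 2 + 9480 = 9482)
W(X) = -5/2 (W(X) = -⅙*15 = -5/2)
Q(q) = 2*q*(-5/2 + q) (Q(q) = (q + q)*(q - 5/2) = (2*q)*(-5/2 + q) = 2*q*(-5/2 + q))
7190/Q(-15) - 37073/g = 7190/((-15*(-5 + 2*(-15)))) - 37073/9482 = 7190/((-15*(-5 - 30))) - 37073*1/9482 = 7190/((-15*(-35))) - 37073/9482 = 7190/525 - 37073/9482 = 7190*(1/525) - 37073/9482 = 1438/105 - 37073/9482 = 9742451/995610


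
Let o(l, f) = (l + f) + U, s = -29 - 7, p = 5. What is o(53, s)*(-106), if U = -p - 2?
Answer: -1060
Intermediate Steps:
s = -36
U = -7 (U = -1*5 - 2 = -5 - 2 = -7)
o(l, f) = -7 + f + l (o(l, f) = (l + f) - 7 = (f + l) - 7 = -7 + f + l)
o(53, s)*(-106) = (-7 - 36 + 53)*(-106) = 10*(-106) = -1060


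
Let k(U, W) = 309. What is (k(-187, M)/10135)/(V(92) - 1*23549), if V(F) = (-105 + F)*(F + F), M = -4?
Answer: -103/87637345 ≈ -1.1753e-6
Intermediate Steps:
V(F) = 2*F*(-105 + F) (V(F) = (-105 + F)*(2*F) = 2*F*(-105 + F))
(k(-187, M)/10135)/(V(92) - 1*23549) = (309/10135)/(2*92*(-105 + 92) - 1*23549) = (309*(1/10135))/(2*92*(-13) - 23549) = 309/(10135*(-2392 - 23549)) = (309/10135)/(-25941) = (309/10135)*(-1/25941) = -103/87637345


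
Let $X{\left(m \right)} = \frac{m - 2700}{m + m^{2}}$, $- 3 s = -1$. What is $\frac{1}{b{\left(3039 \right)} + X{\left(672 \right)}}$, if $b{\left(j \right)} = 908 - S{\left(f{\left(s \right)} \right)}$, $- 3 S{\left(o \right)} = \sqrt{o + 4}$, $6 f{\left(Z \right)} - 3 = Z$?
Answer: $\frac{104465985369480}{94854588034785121} - \frac{12783468096 \sqrt{41}}{94854588034785121} \approx 0.0011005$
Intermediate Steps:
$s = \frac{1}{3}$ ($s = \left(- \frac{1}{3}\right) \left(-1\right) = \frac{1}{3} \approx 0.33333$)
$f{\left(Z \right)} = \frac{1}{2} + \frac{Z}{6}$
$S{\left(o \right)} = - \frac{\sqrt{4 + o}}{3}$ ($S{\left(o \right)} = - \frac{\sqrt{o + 4}}{3} = - \frac{\sqrt{4 + o}}{3}$)
$X{\left(m \right)} = \frac{-2700 + m}{m + m^{2}}$
$b{\left(j \right)} = 908 + \frac{\sqrt{41}}{9}$ ($b{\left(j \right)} = 908 - - \frac{\sqrt{4 + \left(\frac{1}{2} + \frac{1}{6} \cdot \frac{1}{3}\right)}}{3} = 908 - - \frac{\sqrt{4 + \left(\frac{1}{2} + \frac{1}{18}\right)}}{3} = 908 - - \frac{\sqrt{4 + \frac{5}{9}}}{3} = 908 - - \frac{\sqrt{\frac{41}{9}}}{3} = 908 - - \frac{\frac{1}{3} \sqrt{41}}{3} = 908 - - \frac{\sqrt{41}}{9} = 908 + \frac{\sqrt{41}}{9}$)
$\frac{1}{b{\left(3039 \right)} + X{\left(672 \right)}} = \frac{1}{\left(908 + \frac{\sqrt{41}}{9}\right) + \frac{-2700 + 672}{672 \left(1 + 672\right)}} = \frac{1}{\left(908 + \frac{\sqrt{41}}{9}\right) + \frac{1}{672} \cdot \frac{1}{673} \left(-2028\right)} = \frac{1}{\left(908 + \frac{\sqrt{41}}{9}\right) - \frac{169}{37688}} = \frac{1}{\frac{34220535}{37688} + \frac{\sqrt{41}}{9}}$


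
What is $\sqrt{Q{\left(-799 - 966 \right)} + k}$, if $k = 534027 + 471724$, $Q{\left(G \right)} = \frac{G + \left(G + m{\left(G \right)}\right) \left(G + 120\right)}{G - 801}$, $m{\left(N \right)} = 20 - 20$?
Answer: $\frac{7 \sqrt{33748862101}}{1283} \approx 1002.3$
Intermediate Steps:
$m{\left(N \right)} = 0$
$Q{\left(G \right)} = \frac{G + G \left(120 + G\right)}{-801 + G}$ ($Q{\left(G \right)} = \frac{G + \left(G + 0\right) \left(G + 120\right)}{G - 801} = \frac{G + G \left(120 + G\right)}{-801 + G}$)
$k = 1005751$
$\sqrt{Q{\left(-799 - 966 \right)} + k} = \sqrt{\frac{\left(-799 - 966\right) \left(121 - 1765\right)}{-801 - 1765} + 1005751} = \sqrt{- \frac{1765 \left(121 - 1765\right)}{-801 - 1765} + 1005751} = \sqrt{\left(-1765\right) \frac{1}{-2566} \left(-1644\right) + 1005751} = \sqrt{\left(-1765\right) \left(- \frac{1}{2566}\right) \left(-1644\right) + 1005751} = \sqrt{- \frac{1450830}{1283} + 1005751} = \sqrt{\frac{1288927703}{1283}} = \frac{7 \sqrt{33748862101}}{1283}$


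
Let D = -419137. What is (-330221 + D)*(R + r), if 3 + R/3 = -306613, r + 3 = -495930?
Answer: 1060926818598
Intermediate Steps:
r = -495933 (r = -3 - 495930 = -495933)
R = -919848 (R = -9 + 3*(-306613) = -9 - 919839 = -919848)
(-330221 + D)*(R + r) = (-330221 - 419137)*(-919848 - 495933) = -749358*(-1415781) = 1060926818598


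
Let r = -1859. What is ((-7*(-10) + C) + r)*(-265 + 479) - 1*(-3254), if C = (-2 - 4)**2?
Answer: -371888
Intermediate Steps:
C = 36 (C = (-6)**2 = 36)
((-7*(-10) + C) + r)*(-265 + 479) - 1*(-3254) = ((-7*(-10) + 36) - 1859)*(-265 + 479) - 1*(-3254) = ((70 + 36) - 1859)*214 + 3254 = (106 - 1859)*214 + 3254 = -1753*214 + 3254 = -375142 + 3254 = -371888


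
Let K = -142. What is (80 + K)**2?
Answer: 3844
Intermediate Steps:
(80 + K)**2 = (80 - 142)**2 = (-62)**2 = 3844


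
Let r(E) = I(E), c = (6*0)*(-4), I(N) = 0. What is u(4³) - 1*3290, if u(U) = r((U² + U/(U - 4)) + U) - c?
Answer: -3290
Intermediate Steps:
c = 0 (c = 0*(-4) = 0)
r(E) = 0
u(U) = 0 (u(U) = 0 - 1*0 = 0 + 0 = 0)
u(4³) - 1*3290 = 0 - 1*3290 = 0 - 3290 = -3290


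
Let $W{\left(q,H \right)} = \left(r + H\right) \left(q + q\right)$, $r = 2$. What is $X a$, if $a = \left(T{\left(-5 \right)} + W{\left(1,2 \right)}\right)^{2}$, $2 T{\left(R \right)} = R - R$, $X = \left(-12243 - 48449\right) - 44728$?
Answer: $-6746880$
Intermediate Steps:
$W{\left(q,H \right)} = 2 q \left(2 + H\right)$ ($W{\left(q,H \right)} = \left(2 + H\right) \left(q + q\right) = \left(2 + H\right) 2 q = 2 q \left(2 + H\right)$)
$X = -105420$ ($X = -60692 - 44728 = -105420$)
$T{\left(R \right)} = 0$ ($T{\left(R \right)} = \frac{R - R}{2} = \frac{1}{2} \cdot 0 = 0$)
$a = 64$ ($a = \left(0 + 2 \cdot 1 \left(2 + 2\right)\right)^{2} = \left(0 + 2 \cdot 1 \cdot 4\right)^{2} = \left(0 + 8\right)^{2} = 8^{2} = 64$)
$X a = \left(-105420\right) 64 = -6746880$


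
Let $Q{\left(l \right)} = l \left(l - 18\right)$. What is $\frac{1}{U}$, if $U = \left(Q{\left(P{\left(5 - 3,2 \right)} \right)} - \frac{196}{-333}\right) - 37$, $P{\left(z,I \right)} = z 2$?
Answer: $- \frac{333}{30773} \approx -0.010821$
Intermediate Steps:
$P{\left(z,I \right)} = 2 z$
$Q{\left(l \right)} = l \left(-18 + l\right)$
$U = - \frac{30773}{333}$ ($U = \left(2 \left(5 - 3\right) \left(-18 + 2 \left(5 - 3\right)\right) - \frac{196}{-333}\right) - 37 = \left(2 \left(5 - 3\right) \left(-18 + 2 \left(5 - 3\right)\right) - - \frac{196}{333}\right) - 37 = \left(2 \cdot 2 \left(-18 + 2 \cdot 2\right) + \frac{196}{333}\right) - 37 = \left(4 \left(-18 + 4\right) + \frac{196}{333}\right) - 37 = \left(4 \left(-14\right) + \frac{196}{333}\right) - 37 = \left(-56 + \frac{196}{333}\right) - 37 = - \frac{18452}{333} - 37 = - \frac{30773}{333} \approx -92.411$)
$\frac{1}{U} = \frac{1}{- \frac{30773}{333}} = - \frac{333}{30773}$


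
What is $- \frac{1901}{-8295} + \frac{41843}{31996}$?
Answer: $\frac{407912081}{265406820} \approx 1.5369$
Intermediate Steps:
$- \frac{1901}{-8295} + \frac{41843}{31996} = \left(-1901\right) \left(- \frac{1}{8295}\right) + 41843 \cdot \frac{1}{31996} = \frac{1901}{8295} + \frac{41843}{31996} = \frac{407912081}{265406820}$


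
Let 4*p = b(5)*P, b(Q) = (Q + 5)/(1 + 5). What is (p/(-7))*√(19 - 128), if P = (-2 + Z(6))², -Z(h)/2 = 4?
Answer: -125*I*√109/21 ≈ -62.145*I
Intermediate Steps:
Z(h) = -8 (Z(h) = -2*4 = -8)
P = 100 (P = (-2 - 8)² = (-10)² = 100)
b(Q) = ⅚ + Q/6 (b(Q) = (5 + Q)/6 = (5 + Q)*(⅙) = ⅚ + Q/6)
p = 125/3 (p = ((⅚ + (⅙)*5)*100)/4 = ((⅚ + ⅚)*100)/4 = ((5/3)*100)/4 = (¼)*(500/3) = 125/3 ≈ 41.667)
(p/(-7))*√(19 - 128) = ((125/3)/(-7))*√(19 - 128) = ((125/3)*(-⅐))*√(-109) = -125*I*√109/21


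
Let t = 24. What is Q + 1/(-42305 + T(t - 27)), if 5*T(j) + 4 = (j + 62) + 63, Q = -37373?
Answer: -7900913816/211407 ≈ -37373.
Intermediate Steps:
T(j) = 121/5 + j/5 (T(j) = -4/5 + ((j + 62) + 63)/5 = -4/5 + ((62 + j) + 63)/5 = -4/5 + (125 + j)/5 = -4/5 + (25 + j/5) = 121/5 + j/5)
Q + 1/(-42305 + T(t - 27)) = -37373 + 1/(-42305 + (121/5 + (24 - 27)/5)) = -37373 + 1/(-42305 + (121/5 + (1/5)*(-3))) = -37373 + 1/(-42305 + (121/5 - 3/5)) = -37373 + 1/(-42305 + 118/5) = -37373 + 1/(-211407/5) = -37373 - 5/211407 = -7900913816/211407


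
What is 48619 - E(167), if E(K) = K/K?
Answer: 48618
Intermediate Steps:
E(K) = 1
48619 - E(167) = 48619 - 1*1 = 48619 - 1 = 48618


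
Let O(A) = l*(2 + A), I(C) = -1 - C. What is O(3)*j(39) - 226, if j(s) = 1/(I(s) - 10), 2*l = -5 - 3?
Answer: -1128/5 ≈ -225.60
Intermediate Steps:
l = -4 (l = (-5 - 3)/2 = (1/2)*(-8) = -4)
j(s) = 1/(-11 - s) (j(s) = 1/((-1 - s) - 10) = 1/(-11 - s))
O(A) = -8 - 4*A (O(A) = -4*(2 + A) = -8 - 4*A)
O(3)*j(39) - 226 = (-8 - 4*3)*(-1/(11 + 39)) - 226 = (-8 - 12)*(-1/50) - 226 = -(-20)/50 - 226 = -20*(-1/50) - 226 = 2/5 - 226 = -1128/5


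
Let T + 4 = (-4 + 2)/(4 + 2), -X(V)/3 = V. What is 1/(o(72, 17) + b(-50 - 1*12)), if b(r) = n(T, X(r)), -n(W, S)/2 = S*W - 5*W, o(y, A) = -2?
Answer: 3/4700 ≈ 0.00063830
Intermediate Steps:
X(V) = -3*V
T = -13/3 (T = -4 + (-4 + 2)/(4 + 2) = -4 - 2/6 = -4 - 2*1/6 = -4 - 1/3 = -13/3 ≈ -4.3333)
n(W, S) = 10*W - 2*S*W (n(W, S) = -2*(S*W - 5*W) = -2*(-5*W + S*W) = 10*W - 2*S*W)
b(r) = -130/3 - 26*r (b(r) = 2*(-13/3)*(5 - (-3)*r) = 2*(-13/3)*(5 + 3*r) = -130/3 - 26*r)
1/(o(72, 17) + b(-50 - 1*12)) = 1/(-2 + (-130/3 - 26*(-50 - 1*12))) = 1/(-2 + (-130/3 - 26*(-50 - 12))) = 1/(-2 + (-130/3 - 26*(-62))) = 1/(-2 + (-130/3 + 1612)) = 1/(-2 + 4706/3) = 1/(4700/3) = 3/4700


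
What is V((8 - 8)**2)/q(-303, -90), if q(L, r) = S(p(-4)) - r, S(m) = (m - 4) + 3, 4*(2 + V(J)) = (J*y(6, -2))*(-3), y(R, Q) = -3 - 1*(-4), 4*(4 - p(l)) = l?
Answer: -1/47 ≈ -0.021277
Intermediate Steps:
p(l) = 4 - l/4
y(R, Q) = 1 (y(R, Q) = -3 + 4 = 1)
V(J) = -2 - 3*J/4 (V(J) = -2 + ((J*1)*(-3))/4 = -2 + (J*(-3))/4 = -2 + (-3*J)/4 = -2 - 3*J/4)
S(m) = -1 + m (S(m) = (-4 + m) + 3 = -1 + m)
q(L, r) = 4 - r (q(L, r) = (-1 + (4 - 1/4*(-4))) - r = (-1 + (4 + 1)) - r = (-1 + 5) - r = 4 - r)
V((8 - 8)**2)/q(-303, -90) = (-2 - 3*(8 - 8)**2/4)/(4 - 1*(-90)) = (-2 - 3/4*0**2)/(4 + 90) = (-2 - 3/4*0)/94 = (-2 + 0)*(1/94) = -2*1/94 = -1/47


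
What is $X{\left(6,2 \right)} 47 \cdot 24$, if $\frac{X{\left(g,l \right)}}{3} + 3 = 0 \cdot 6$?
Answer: $-10152$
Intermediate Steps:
$X{\left(g,l \right)} = -9$ ($X{\left(g,l \right)} = -9 + 3 \cdot 0 \cdot 6 = -9 + 3 \cdot 0 = -9 + 0 = -9$)
$X{\left(6,2 \right)} 47 \cdot 24 = \left(-9\right) 47 \cdot 24 = \left(-423\right) 24 = -10152$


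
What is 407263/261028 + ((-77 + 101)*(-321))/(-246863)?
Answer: 102549125681/64438155164 ≈ 1.5914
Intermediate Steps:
407263/261028 + ((-77 + 101)*(-321))/(-246863) = 407263*(1/261028) + (24*(-321))*(-1/246863) = 407263/261028 - 7704*(-1/246863) = 407263/261028 + 7704/246863 = 102549125681/64438155164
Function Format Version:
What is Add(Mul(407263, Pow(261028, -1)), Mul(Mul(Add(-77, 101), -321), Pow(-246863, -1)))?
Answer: Rational(102549125681, 64438155164) ≈ 1.5914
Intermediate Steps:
Add(Mul(407263, Pow(261028, -1)), Mul(Mul(Add(-77, 101), -321), Pow(-246863, -1))) = Add(Mul(407263, Rational(1, 261028)), Mul(Mul(24, -321), Rational(-1, 246863))) = Add(Rational(407263, 261028), Mul(-7704, Rational(-1, 246863))) = Add(Rational(407263, 261028), Rational(7704, 246863)) = Rational(102549125681, 64438155164)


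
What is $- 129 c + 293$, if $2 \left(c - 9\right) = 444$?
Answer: $-29506$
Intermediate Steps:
$c = 231$ ($c = 9 + \frac{1}{2} \cdot 444 = 9 + 222 = 231$)
$- 129 c + 293 = \left(-129\right) 231 + 293 = -29799 + 293 = -29506$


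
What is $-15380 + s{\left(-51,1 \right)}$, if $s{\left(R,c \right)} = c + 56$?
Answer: $-15323$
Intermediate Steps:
$s{\left(R,c \right)} = 56 + c$
$-15380 + s{\left(-51,1 \right)} = -15380 + \left(56 + 1\right) = -15380 + 57 = -15323$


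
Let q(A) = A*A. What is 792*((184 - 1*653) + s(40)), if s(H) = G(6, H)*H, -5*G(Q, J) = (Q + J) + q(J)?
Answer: -10800504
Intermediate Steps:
q(A) = A²
G(Q, J) = -J/5 - Q/5 - J²/5 (G(Q, J) = -((Q + J) + J²)/5 = -((J + Q) + J²)/5 = -(J + Q + J²)/5 = -J/5 - Q/5 - J²/5)
s(H) = H*(-6/5 - H/5 - H²/5) (s(H) = (-H/5 - ⅕*6 - H²/5)*H = (-H/5 - 6/5 - H²/5)*H = (-6/5 - H/5 - H²/5)*H = H*(-6/5 - H/5 - H²/5))
792*((184 - 1*653) + s(40)) = 792*((184 - 1*653) - ⅕*40*(6 + 40 + 40²)) = 792*((184 - 653) - ⅕*40*(6 + 40 + 1600)) = 792*(-469 - ⅕*40*1646) = 792*(-469 - 13168) = 792*(-13637) = -10800504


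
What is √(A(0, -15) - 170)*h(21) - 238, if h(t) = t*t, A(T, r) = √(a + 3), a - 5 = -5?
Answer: -238 + 441*I*√(170 - √3) ≈ -238.0 + 5720.6*I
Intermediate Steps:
a = 0 (a = 5 - 5 = 0)
A(T, r) = √3 (A(T, r) = √(0 + 3) = √3)
h(t) = t²
√(A(0, -15) - 170)*h(21) - 238 = √(√3 - 170)*21² - 238 = √(-170 + √3)*441 - 238 = 441*√(-170 + √3) - 238 = -238 + 441*√(-170 + √3)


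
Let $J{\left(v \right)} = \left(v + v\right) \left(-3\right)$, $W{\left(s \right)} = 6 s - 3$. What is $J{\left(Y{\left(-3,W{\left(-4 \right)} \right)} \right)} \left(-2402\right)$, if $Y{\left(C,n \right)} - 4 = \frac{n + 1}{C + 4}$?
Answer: $-317064$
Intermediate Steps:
$W{\left(s \right)} = -3 + 6 s$
$Y{\left(C,n \right)} = 4 + \frac{1 + n}{4 + C}$ ($Y{\left(C,n \right)} = 4 + \frac{n + 1}{C + 4} = 4 + \frac{1 + n}{4 + C}$)
$J{\left(v \right)} = - 6 v$ ($J{\left(v \right)} = 2 v \left(-3\right) = - 6 v$)
$J{\left(Y{\left(-3,W{\left(-4 \right)} \right)} \right)} \left(-2402\right) = - 6 \frac{17 + \left(-3 + 6 \left(-4\right)\right) + 4 \left(-3\right)}{4 - 3} \left(-2402\right) = - 6 \frac{17 - 27 - 12}{1} \left(-2402\right) = - 6 \cdot 1 \left(17 - 27 - 12\right) \left(-2402\right) = - 6 \cdot 1 \left(-22\right) \left(-2402\right) = \left(-6\right) \left(-22\right) \left(-2402\right) = 132 \left(-2402\right) = -317064$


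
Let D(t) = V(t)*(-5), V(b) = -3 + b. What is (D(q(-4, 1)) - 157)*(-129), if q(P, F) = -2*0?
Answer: 18318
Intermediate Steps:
q(P, F) = 0
D(t) = 15 - 5*t (D(t) = (-3 + t)*(-5) = 15 - 5*t)
(D(q(-4, 1)) - 157)*(-129) = ((15 - 5*0) - 157)*(-129) = ((15 + 0) - 157)*(-129) = (15 - 157)*(-129) = -142*(-129) = 18318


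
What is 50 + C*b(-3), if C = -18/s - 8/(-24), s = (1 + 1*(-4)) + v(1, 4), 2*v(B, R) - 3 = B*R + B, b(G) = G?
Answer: 103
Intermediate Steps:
v(B, R) = 3/2 + B/2 + B*R/2 (v(B, R) = 3/2 + (B*R + B)/2 = 3/2 + (B + B*R)/2 = 3/2 + (B/2 + B*R/2) = 3/2 + B/2 + B*R/2)
s = 1 (s = (1 + 1*(-4)) + (3/2 + (½)*1 + (½)*1*4) = (1 - 4) + (3/2 + ½ + 2) = -3 + 4 = 1)
C = -53/3 (C = -18/1 - 8/(-24) = -18*1 - 8*(-1/24) = -18 + ⅓ = -53/3 ≈ -17.667)
50 + C*b(-3) = 50 - 53/3*(-3) = 50 + 53 = 103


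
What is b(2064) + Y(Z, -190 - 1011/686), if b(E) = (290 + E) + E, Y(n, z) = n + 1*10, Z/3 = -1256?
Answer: 660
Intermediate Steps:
Z = -3768 (Z = 3*(-1256) = -3768)
Y(n, z) = 10 + n (Y(n, z) = n + 10 = 10 + n)
b(E) = 290 + 2*E
b(2064) + Y(Z, -190 - 1011/686) = (290 + 2*2064) + (10 - 3768) = (290 + 4128) - 3758 = 4418 - 3758 = 660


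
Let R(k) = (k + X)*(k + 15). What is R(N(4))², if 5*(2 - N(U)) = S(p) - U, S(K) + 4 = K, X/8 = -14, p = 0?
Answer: 2540764836/625 ≈ 4.0652e+6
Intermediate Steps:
X = -112 (X = 8*(-14) = -112)
S(K) = -4 + K
N(U) = 14/5 + U/5 (N(U) = 2 - ((-4 + 0) - U)/5 = 2 - (-4 - U)/5 = 2 + (⅘ + U/5) = 14/5 + U/5)
R(k) = (-112 + k)*(15 + k) (R(k) = (k - 112)*(k + 15) = (-112 + k)*(15 + k))
R(N(4))² = (-1680 + (14/5 + (⅕)*4)² - 97*(14/5 + (⅕)*4))² = (-1680 + (14/5 + ⅘)² - 97*(14/5 + ⅘))² = (-1680 + (18/5)² - 97*18/5)² = (-1680 + 324/25 - 1746/5)² = (-50406/25)² = 2540764836/625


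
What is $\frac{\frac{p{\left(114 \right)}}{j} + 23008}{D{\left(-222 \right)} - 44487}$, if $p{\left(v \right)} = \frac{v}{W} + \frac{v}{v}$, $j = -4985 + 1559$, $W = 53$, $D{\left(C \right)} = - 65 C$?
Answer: $- \frac{4177746457}{5457689946} \approx -0.76548$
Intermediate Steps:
$j = -3426$
$p{\left(v \right)} = 1 + \frac{v}{53}$ ($p{\left(v \right)} = \frac{v}{53} + \frac{v}{v} = v \frac{1}{53} + 1 = \frac{v}{53} + 1 = 1 + \frac{v}{53}$)
$\frac{\frac{p{\left(114 \right)}}{j} + 23008}{D{\left(-222 \right)} - 44487} = \frac{\frac{1 + \frac{1}{53} \cdot 114}{-3426} + 23008}{\left(-65\right) \left(-222\right) - 44487} = \frac{\left(1 + \frac{114}{53}\right) \left(- \frac{1}{3426}\right) + 23008}{14430 - 44487} = \frac{\frac{167}{53} \left(- \frac{1}{3426}\right) + 23008}{-30057} = \left(- \frac{167}{181578} + 23008\right) \left(- \frac{1}{30057}\right) = \frac{4177746457}{181578} \left(- \frac{1}{30057}\right) = - \frac{4177746457}{5457689946}$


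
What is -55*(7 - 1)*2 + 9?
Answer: -651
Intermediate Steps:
-55*(7 - 1)*2 + 9 = -330*2 + 9 = -55*12 + 9 = -660 + 9 = -651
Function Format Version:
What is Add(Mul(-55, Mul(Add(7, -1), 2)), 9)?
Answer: -651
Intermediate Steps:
Add(Mul(-55, Mul(Add(7, -1), 2)), 9) = Add(Mul(-55, Mul(6, 2)), 9) = Add(Mul(-55, 12), 9) = Add(-660, 9) = -651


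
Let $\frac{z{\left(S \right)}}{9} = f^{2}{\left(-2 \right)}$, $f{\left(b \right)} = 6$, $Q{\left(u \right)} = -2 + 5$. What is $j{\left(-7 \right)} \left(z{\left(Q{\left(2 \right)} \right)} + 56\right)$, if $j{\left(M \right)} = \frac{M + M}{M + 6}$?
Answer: $5320$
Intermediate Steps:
$j{\left(M \right)} = \frac{2 M}{6 + M}$
$Q{\left(u \right)} = 3$
$z{\left(S \right)} = 324$ ($z{\left(S \right)} = 9 \cdot 6^{2} = 9 \cdot 36 = 324$)
$j{\left(-7 \right)} \left(z{\left(Q{\left(2 \right)} \right)} + 56\right) = 2 \left(-7\right) \frac{1}{6 - 7} \left(324 + 56\right) = 2 \left(-7\right) \frac{1}{-1} \cdot 380 = 2 \left(-7\right) \left(-1\right) 380 = 14 \cdot 380 = 5320$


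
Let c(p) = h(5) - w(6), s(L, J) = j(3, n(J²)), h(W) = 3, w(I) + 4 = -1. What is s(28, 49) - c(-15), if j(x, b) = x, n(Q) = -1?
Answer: -5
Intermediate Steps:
w(I) = -5 (w(I) = -4 - 1 = -5)
s(L, J) = 3
c(p) = 8 (c(p) = 3 - 1*(-5) = 3 + 5 = 8)
s(28, 49) - c(-15) = 3 - 1*8 = 3 - 8 = -5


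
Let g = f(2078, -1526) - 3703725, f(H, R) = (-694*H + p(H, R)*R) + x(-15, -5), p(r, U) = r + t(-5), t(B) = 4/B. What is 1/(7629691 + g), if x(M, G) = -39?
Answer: -5/3430061 ≈ -1.4577e-6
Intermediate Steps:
p(r, U) = -⅘ + r (p(r, U) = r + 4/(-5) = r + 4*(-⅕) = r - ⅘ = -⅘ + r)
f(H, R) = -39 - 694*H + R*(-⅘ + H) (f(H, R) = (-694*H + (-⅘ + H)*R) - 39 = (-694*H + R*(-⅘ + H)) - 39 = -39 - 694*H + R*(-⅘ + H))
g = -41578516/5 (g = (-39 - 694*2078 + (⅕)*(-1526)*(-4 + 5*2078)) - 3703725 = (-39 - 1442132 + (⅕)*(-1526)*(-4 + 10390)) - 3703725 = (-39 - 1442132 + (⅕)*(-1526)*10386) - 3703725 = (-39 - 1442132 - 15849036/5) - 3703725 = -23059891/5 - 3703725 = -41578516/5 ≈ -8.3157e+6)
1/(7629691 + g) = 1/(7629691 - 41578516/5) = 1/(-3430061/5) = -5/3430061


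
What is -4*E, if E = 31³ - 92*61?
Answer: -96716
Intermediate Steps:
E = 24179 (E = 29791 - 5612 = 24179)
-4*E = -4*24179 = -96716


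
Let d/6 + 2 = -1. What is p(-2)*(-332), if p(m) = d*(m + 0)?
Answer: -11952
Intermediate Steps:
d = -18 (d = -12 + 6*(-1) = -12 - 6 = -18)
p(m) = -18*m (p(m) = -18*(m + 0) = -18*m)
p(-2)*(-332) = -18*(-2)*(-332) = 36*(-332) = -11952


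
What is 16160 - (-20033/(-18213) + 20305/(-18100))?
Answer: 81957490241/5071620 ≈ 16160.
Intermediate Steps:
16160 - (-20033/(-18213) + 20305/(-18100)) = 16160 - (-20033*(-1/18213) + 20305*(-1/18100)) = 16160 - (1541/1401 - 4061/3620) = 16160 - 1*(-111041/5071620) = 16160 + 111041/5071620 = 81957490241/5071620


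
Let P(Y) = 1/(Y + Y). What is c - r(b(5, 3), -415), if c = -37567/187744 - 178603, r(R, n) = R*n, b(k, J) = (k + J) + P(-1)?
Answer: -32947325999/187744 ≈ -1.7549e+5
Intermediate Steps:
P(Y) = 1/(2*Y)
b(k, J) = -½ + J + k (b(k, J) = (k + J) + (½)/(-1) = (J + k) + (½)*(-1) = (J + k) - ½ = -½ + J + k)
c = -33531679199/187744 (c = -37567*1/187744 - 178603 = -37567/187744 - 178603 = -33531679199/187744 ≈ -1.7860e+5)
c - r(b(5, 3), -415) = -33531679199/187744 - (-½ + 3 + 5)*(-415) = -33531679199/187744 - 15*(-415)/2 = -33531679199/187744 - 1*(-6225/2) = -33531679199/187744 + 6225/2 = -32947325999/187744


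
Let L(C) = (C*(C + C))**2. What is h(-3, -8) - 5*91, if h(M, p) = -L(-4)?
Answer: -1479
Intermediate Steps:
L(C) = 4*C**4 (L(C) = (C*(2*C))**2 = (2*C**2)**2 = 4*C**4)
h(M, p) = -1024 (h(M, p) = -4*(-4)**4 = -4*256 = -1*1024 = -1024)
h(-3, -8) - 5*91 = -1024 - 5*91 = -1024 - 455 = -1479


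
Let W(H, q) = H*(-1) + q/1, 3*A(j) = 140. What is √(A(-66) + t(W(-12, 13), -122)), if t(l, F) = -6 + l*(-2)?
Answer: 2*I*√21/3 ≈ 3.055*I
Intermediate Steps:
A(j) = 140/3 (A(j) = (⅓)*140 = 140/3)
W(H, q) = q - H (W(H, q) = -H + q*1 = -H + q = q - H)
t(l, F) = -6 - 2*l
√(A(-66) + t(W(-12, 13), -122)) = √(140/3 + (-6 - 2*(13 - 1*(-12)))) = √(140/3 + (-6 - 2*(13 + 12))) = √(140/3 + (-6 - 2*25)) = √(140/3 + (-6 - 50)) = √(140/3 - 56) = √(-28/3) = 2*I*√21/3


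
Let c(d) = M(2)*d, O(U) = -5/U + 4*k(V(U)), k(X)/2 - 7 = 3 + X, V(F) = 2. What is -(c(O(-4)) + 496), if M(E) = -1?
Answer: -1595/4 ≈ -398.75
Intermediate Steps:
k(X) = 20 + 2*X (k(X) = 14 + 2*(3 + X) = 14 + (6 + 2*X) = 20 + 2*X)
O(U) = 96 - 5/U (O(U) = -5/U + 4*(20 + 2*2) = -5/U + 4*(20 + 4) = -5/U + 4*24 = -5/U + 96 = 96 - 5/U)
c(d) = -d
-(c(O(-4)) + 496) = -(-(96 - 5/(-4)) + 496) = -(-(96 - 5*(-¼)) + 496) = -(-(96 + 5/4) + 496) = -(-1*389/4 + 496) = -(-389/4 + 496) = -1*1595/4 = -1595/4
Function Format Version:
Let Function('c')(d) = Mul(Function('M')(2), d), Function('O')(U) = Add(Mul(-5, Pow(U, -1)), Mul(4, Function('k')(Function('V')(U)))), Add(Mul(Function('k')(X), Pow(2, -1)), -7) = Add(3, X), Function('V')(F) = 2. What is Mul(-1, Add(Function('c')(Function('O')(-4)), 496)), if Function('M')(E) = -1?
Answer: Rational(-1595, 4) ≈ -398.75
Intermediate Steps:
Function('k')(X) = Add(20, Mul(2, X)) (Function('k')(X) = Add(14, Mul(2, Add(3, X))) = Add(14, Add(6, Mul(2, X))) = Add(20, Mul(2, X)))
Function('O')(U) = Add(96, Mul(-5, Pow(U, -1))) (Function('O')(U) = Add(Mul(-5, Pow(U, -1)), Mul(4, Add(20, Mul(2, 2)))) = Add(Mul(-5, Pow(U, -1)), Mul(4, Add(20, 4))) = Add(Mul(-5, Pow(U, -1)), Mul(4, 24)) = Add(Mul(-5, Pow(U, -1)), 96) = Add(96, Mul(-5, Pow(U, -1))))
Function('c')(d) = Mul(-1, d)
Mul(-1, Add(Function('c')(Function('O')(-4)), 496)) = Mul(-1, Add(Mul(-1, Add(96, Mul(-5, Pow(-4, -1)))), 496)) = Mul(-1, Add(Mul(-1, Add(96, Mul(-5, Rational(-1, 4)))), 496)) = Mul(-1, Add(Mul(-1, Add(96, Rational(5, 4))), 496)) = Mul(-1, Add(Mul(-1, Rational(389, 4)), 496)) = Mul(-1, Add(Rational(-389, 4), 496)) = Mul(-1, Rational(1595, 4)) = Rational(-1595, 4)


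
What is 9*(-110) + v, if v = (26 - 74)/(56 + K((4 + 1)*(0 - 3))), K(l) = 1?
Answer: -18826/19 ≈ -990.84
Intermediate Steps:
v = -16/19 (v = (26 - 74)/(56 + 1) = -48/57 = -48*1/57 = -16/19 ≈ -0.84210)
9*(-110) + v = 9*(-110) - 16/19 = -990 - 16/19 = -18826/19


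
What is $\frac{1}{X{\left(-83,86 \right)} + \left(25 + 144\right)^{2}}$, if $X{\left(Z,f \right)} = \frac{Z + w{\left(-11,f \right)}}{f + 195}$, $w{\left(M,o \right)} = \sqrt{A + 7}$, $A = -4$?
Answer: $\frac{751727266}{21469860403787} - \frac{281 \sqrt{3}}{64409581211361} \approx 3.5013 \cdot 10^{-5}$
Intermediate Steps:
$w{\left(M,o \right)} = \sqrt{3}$ ($w{\left(M,o \right)} = \sqrt{-4 + 7} = \sqrt{3}$)
$X{\left(Z,f \right)} = \frac{Z + \sqrt{3}}{195 + f}$ ($X{\left(Z,f \right)} = \frac{Z + \sqrt{3}}{f + 195} = \frac{Z + \sqrt{3}}{195 + f}$)
$\frac{1}{X{\left(-83,86 \right)} + \left(25 + 144\right)^{2}} = \frac{1}{\frac{-83 + \sqrt{3}}{195 + 86} + \left(25 + 144\right)^{2}} = \frac{1}{\frac{-83 + \sqrt{3}}{281} + 169^{2}} = \frac{1}{\frac{-83 + \sqrt{3}}{281} + 28561} = \frac{1}{\left(- \frac{83}{281} + \frac{\sqrt{3}}{281}\right) + 28561} = \frac{1}{\frac{8025558}{281} + \frac{\sqrt{3}}{281}}$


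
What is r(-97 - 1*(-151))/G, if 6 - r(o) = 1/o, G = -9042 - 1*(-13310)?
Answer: 323/230472 ≈ 0.0014015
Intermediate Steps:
G = 4268 (G = -9042 + 13310 = 4268)
r(o) = 6 - 1/o
r(-97 - 1*(-151))/G = (6 - 1/(-97 - 1*(-151)))/4268 = (6 - 1/(-97 + 151))*(1/4268) = (6 - 1/54)*(1/4268) = (323/54)*(1/4268) = 323/230472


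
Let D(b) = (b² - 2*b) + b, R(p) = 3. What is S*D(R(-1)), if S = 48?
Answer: 288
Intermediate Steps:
D(b) = b² - b
S*D(R(-1)) = 48*(3*(-1 + 3)) = 48*(3*2) = 48*6 = 288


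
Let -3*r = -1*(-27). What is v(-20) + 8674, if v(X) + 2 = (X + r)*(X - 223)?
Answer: 15719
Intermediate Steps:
r = -9 (r = -(-1)*(-27)/3 = -⅓*27 = -9)
v(X) = -2 + (-223 + X)*(-9 + X) (v(X) = -2 + (X - 9)*(X - 223) = -2 + (-9 + X)*(-223 + X) = -2 + (-223 + X)*(-9 + X))
v(-20) + 8674 = (2005 + (-20)² - 232*(-20)) + 8674 = (2005 + 400 + 4640) + 8674 = 7045 + 8674 = 15719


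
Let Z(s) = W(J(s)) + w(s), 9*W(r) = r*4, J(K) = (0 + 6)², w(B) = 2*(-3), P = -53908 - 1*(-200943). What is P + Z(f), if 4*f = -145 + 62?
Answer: 147045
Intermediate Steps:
f = -83/4 (f = (-145 + 62)/4 = (¼)*(-83) = -83/4 ≈ -20.750)
P = 147035 (P = -53908 + 200943 = 147035)
w(B) = -6
J(K) = 36 (J(K) = 6² = 36)
W(r) = 4*r/9 (W(r) = (r*4)/9 = (4*r)/9 = 4*r/9)
Z(s) = 10 (Z(s) = (4/9)*36 - 6 = 16 - 6 = 10)
P + Z(f) = 147035 + 10 = 147045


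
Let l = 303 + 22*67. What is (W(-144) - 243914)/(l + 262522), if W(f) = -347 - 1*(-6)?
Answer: -244255/264299 ≈ -0.92416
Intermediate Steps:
l = 1777 (l = 303 + 1474 = 1777)
W(f) = -341 (W(f) = -347 + 6 = -341)
(W(-144) - 243914)/(l + 262522) = (-341 - 243914)/(1777 + 262522) = -244255/264299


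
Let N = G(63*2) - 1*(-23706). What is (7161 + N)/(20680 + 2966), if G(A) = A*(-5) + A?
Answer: 10121/7882 ≈ 1.2841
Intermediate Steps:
G(A) = -4*A (G(A) = -5*A + A = -4*A)
N = 23202 (N = -252*2 - 1*(-23706) = -4*126 + 23706 = -504 + 23706 = 23202)
(7161 + N)/(20680 + 2966) = (7161 + 23202)/(20680 + 2966) = 30363/23646 = 30363*(1/23646) = 10121/7882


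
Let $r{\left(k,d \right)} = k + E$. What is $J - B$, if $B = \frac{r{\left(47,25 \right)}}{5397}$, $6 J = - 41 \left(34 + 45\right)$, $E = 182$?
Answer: $- \frac{1942473}{3598} \approx -539.88$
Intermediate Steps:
$r{\left(k,d \right)} = 182 + k$ ($r{\left(k,d \right)} = k + 182 = 182 + k$)
$J = - \frac{3239}{6}$ ($J = \frac{\left(-41\right) \left(34 + 45\right)}{6} = \frac{\left(-41\right) 79}{6} = \frac{1}{6} \left(-3239\right) = - \frac{3239}{6} \approx -539.83$)
$B = \frac{229}{5397}$ ($B = \frac{182 + 47}{5397} = 229 \cdot \frac{1}{5397} = \frac{229}{5397} \approx 0.042431$)
$J - B = - \frac{3239}{6} - \frac{229}{5397} = - \frac{1942473}{3598}$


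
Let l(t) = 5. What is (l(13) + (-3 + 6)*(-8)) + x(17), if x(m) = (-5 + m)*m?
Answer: 185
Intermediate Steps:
x(m) = m*(-5 + m)
(l(13) + (-3 + 6)*(-8)) + x(17) = (5 + (-3 + 6)*(-8)) + 17*(-5 + 17) = (5 + 3*(-8)) + 17*12 = (5 - 24) + 204 = -19 + 204 = 185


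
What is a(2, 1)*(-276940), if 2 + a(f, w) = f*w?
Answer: 0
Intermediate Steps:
a(f, w) = -2 + f*w
a(2, 1)*(-276940) = (-2 + 2*1)*(-276940) = (-2 + 2)*(-276940) = 0*(-276940) = 0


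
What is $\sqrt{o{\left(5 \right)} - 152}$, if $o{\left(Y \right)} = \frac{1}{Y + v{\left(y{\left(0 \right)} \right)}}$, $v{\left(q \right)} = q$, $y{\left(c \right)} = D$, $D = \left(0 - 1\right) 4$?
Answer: $i \sqrt{151} \approx 12.288 i$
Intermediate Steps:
$D = -4$ ($D = \left(-1\right) 4 = -4$)
$y{\left(c \right)} = -4$
$o{\left(Y \right)} = \frac{1}{-4 + Y}$ ($o{\left(Y \right)} = \frac{1}{Y - 4} = \frac{1}{-4 + Y}$)
$\sqrt{o{\left(5 \right)} - 152} = \sqrt{\frac{1}{-4 + 5} - 152} = \sqrt{1^{-1} - 152} = \sqrt{1 - 152} = \sqrt{-151} = i \sqrt{151}$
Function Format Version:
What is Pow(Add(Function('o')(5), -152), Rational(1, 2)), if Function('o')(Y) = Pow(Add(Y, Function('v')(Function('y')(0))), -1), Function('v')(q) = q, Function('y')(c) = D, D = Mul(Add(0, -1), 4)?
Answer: Mul(I, Pow(151, Rational(1, 2))) ≈ Mul(12.288, I)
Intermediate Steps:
D = -4 (D = Mul(-1, 4) = -4)
Function('y')(c) = -4
Function('o')(Y) = Pow(Add(-4, Y), -1) (Function('o')(Y) = Pow(Add(Y, -4), -1) = Pow(Add(-4, Y), -1))
Pow(Add(Function('o')(5), -152), Rational(1, 2)) = Pow(Add(Pow(Add(-4, 5), -1), -152), Rational(1, 2)) = Pow(Add(Pow(1, -1), -152), Rational(1, 2)) = Pow(Add(1, -152), Rational(1, 2)) = Pow(-151, Rational(1, 2)) = Mul(I, Pow(151, Rational(1, 2)))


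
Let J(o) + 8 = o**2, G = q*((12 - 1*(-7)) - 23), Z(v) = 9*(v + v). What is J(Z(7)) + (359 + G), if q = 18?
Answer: 16155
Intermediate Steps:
Z(v) = 18*v (Z(v) = 9*(2*v) = 18*v)
G = -72 (G = 18*((12 - 1*(-7)) - 23) = 18*((12 + 7) - 23) = 18*(19 - 23) = 18*(-4) = -72)
J(o) = -8 + o**2
J(Z(7)) + (359 + G) = (-8 + (18*7)**2) + (359 - 72) = (-8 + 126**2) + 287 = (-8 + 15876) + 287 = 15868 + 287 = 16155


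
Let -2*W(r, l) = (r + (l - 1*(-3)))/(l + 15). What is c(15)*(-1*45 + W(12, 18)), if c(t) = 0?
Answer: 0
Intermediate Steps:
W(r, l) = -(3 + l + r)/(2*(15 + l)) (W(r, l) = -(r + (l - 1*(-3)))/(2*(l + 15)) = -(r + (l + 3))/(2*(15 + l)) = -(r + (3 + l))/(2*(15 + l)) = -(3 + l + r)/(2*(15 + l)))
c(15)*(-1*45 + W(12, 18)) = 0*(-1*45 + (-3 - 1*18 - 1*12)/(2*(15 + 18))) = 0*(-45 + (½)*(-3 - 18 - 12)/33) = 0*(-45 + (½)*(1/33)*(-33)) = 0*(-45 - ½) = 0*(-91/2) = 0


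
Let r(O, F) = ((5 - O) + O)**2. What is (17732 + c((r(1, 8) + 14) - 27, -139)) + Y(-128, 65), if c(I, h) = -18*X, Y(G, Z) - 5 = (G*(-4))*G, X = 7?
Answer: -47925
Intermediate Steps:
Y(G, Z) = 5 - 4*G**2 (Y(G, Z) = 5 + (G*(-4))*G = 5 + (-4*G)*G = 5 - 4*G**2)
r(O, F) = 25 (r(O, F) = 5**2 = 25)
c(I, h) = -126 (c(I, h) = -18*7 = -126)
(17732 + c((r(1, 8) + 14) - 27, -139)) + Y(-128, 65) = (17732 - 126) + (5 - 4*(-128)**2) = 17606 + (5 - 4*16384) = 17606 + (5 - 65536) = 17606 - 65531 = -47925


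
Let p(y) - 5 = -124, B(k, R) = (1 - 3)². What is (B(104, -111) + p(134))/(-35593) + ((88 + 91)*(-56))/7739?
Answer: -355894247/275454227 ≈ -1.2920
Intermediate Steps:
B(k, R) = 4 (B(k, R) = (-2)² = 4)
p(y) = -119 (p(y) = 5 - 124 = -119)
(B(104, -111) + p(134))/(-35593) + ((88 + 91)*(-56))/7739 = (4 - 119)/(-35593) + ((88 + 91)*(-56))/7739 = -115*(-1/35593) + (179*(-56))*(1/7739) = 115/35593 - 10024*1/7739 = 115/35593 - 10024/7739 = -355894247/275454227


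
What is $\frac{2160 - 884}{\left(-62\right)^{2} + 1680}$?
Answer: $\frac{319}{1381} \approx 0.23099$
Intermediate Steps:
$\frac{2160 - 884}{\left(-62\right)^{2} + 1680} = \frac{1276}{3844 + 1680} = \frac{1276}{5524} = 1276 \cdot \frac{1}{5524} = \frac{319}{1381}$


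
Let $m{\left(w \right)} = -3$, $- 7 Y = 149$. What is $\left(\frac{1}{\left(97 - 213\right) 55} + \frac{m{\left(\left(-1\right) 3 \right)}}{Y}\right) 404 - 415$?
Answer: $- \frac{85109894}{237655} \approx -358.12$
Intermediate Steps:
$Y = - \frac{149}{7}$ ($Y = \left(- \frac{1}{7}\right) 149 = - \frac{149}{7} \approx -21.286$)
$\left(\frac{1}{\left(97 - 213\right) 55} + \frac{m{\left(\left(-1\right) 3 \right)}}{Y}\right) 404 - 415 = \left(\frac{1}{\left(97 - 213\right) 55} - \frac{3}{- \frac{149}{7}}\right) 404 - 415 = \left(\frac{1}{-116} \cdot \frac{1}{55} - - \frac{21}{149}\right) 404 - 415 = \left(\left(- \frac{1}{116}\right) \frac{1}{55} + \frac{21}{149}\right) 404 - 415 = \left(- \frac{1}{6380} + \frac{21}{149}\right) 404 - 415 = \frac{133831}{950620} \cdot 404 - 415 = \frac{13516931}{237655} - 415 = - \frac{85109894}{237655}$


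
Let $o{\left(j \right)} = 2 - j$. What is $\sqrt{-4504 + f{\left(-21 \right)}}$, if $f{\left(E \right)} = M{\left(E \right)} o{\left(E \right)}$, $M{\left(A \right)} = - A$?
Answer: $i \sqrt{4021} \approx 63.411 i$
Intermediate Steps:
$f{\left(E \right)} = - E \left(2 - E\right)$
$\sqrt{-4504 + f{\left(-21 \right)}} = \sqrt{-4504 - 21 \left(-2 - 21\right)} = \sqrt{-4504 - -483} = \sqrt{-4504 + 483} = \sqrt{-4021} = i \sqrt{4021}$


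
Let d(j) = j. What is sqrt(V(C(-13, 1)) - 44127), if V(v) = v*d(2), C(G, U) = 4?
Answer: I*sqrt(44119) ≈ 210.05*I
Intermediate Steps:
V(v) = 2*v (V(v) = v*2 = 2*v)
sqrt(V(C(-13, 1)) - 44127) = sqrt(2*4 - 44127) = sqrt(8 - 44127) = sqrt(-44119) = I*sqrt(44119)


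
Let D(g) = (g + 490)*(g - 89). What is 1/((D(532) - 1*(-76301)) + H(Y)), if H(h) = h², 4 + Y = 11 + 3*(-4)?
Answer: 1/529072 ≈ 1.8901e-6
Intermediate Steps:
D(g) = (-89 + g)*(490 + g) (D(g) = (490 + g)*(-89 + g) = (-89 + g)*(490 + g))
Y = -5 (Y = -4 + (11 + 3*(-4)) = -4 + (11 - 12) = -4 - 1 = -5)
1/((D(532) - 1*(-76301)) + H(Y)) = 1/(((-43610 + 532² + 401*532) - 1*(-76301)) + (-5)²) = 1/(((-43610 + 283024 + 213332) + 76301) + 25) = 1/((452746 + 76301) + 25) = 1/(529047 + 25) = 1/529072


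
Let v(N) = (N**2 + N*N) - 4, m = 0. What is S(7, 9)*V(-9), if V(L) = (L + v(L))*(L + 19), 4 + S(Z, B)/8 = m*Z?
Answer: -47680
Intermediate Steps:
S(Z, B) = -32 (S(Z, B) = -32 + 8*(0*Z) = -32 + 8*0 = -32 + 0 = -32)
v(N) = -4 + 2*N**2 (v(N) = (N**2 + N**2) - 4 = 2*N**2 - 4 = -4 + 2*N**2)
V(L) = (19 + L)*(-4 + L + 2*L**2) (V(L) = (L + (-4 + 2*L**2))*(L + 19) = (-4 + L + 2*L**2)*(19 + L) = (19 + L)*(-4 + L + 2*L**2))
S(7, 9)*V(-9) = -32*(-76 + 2*(-9)**3 + 15*(-9) + 39*(-9)**2) = -32*(-76 + 2*(-729) - 135 + 39*81) = -32*(-76 - 1458 - 135 + 3159) = -32*1490 = -47680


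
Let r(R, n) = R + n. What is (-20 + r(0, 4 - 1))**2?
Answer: 289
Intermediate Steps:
(-20 + r(0, 4 - 1))**2 = (-20 + (0 + (4 - 1)))**2 = (-20 + (0 + 3))**2 = (-20 + 3)**2 = (-17)**2 = 289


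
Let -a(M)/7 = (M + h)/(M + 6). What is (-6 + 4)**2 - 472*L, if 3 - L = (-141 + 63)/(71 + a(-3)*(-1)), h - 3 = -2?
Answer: -391436/199 ≈ -1967.0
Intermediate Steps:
h = 1 (h = 3 - 2 = 1)
a(M) = -7*(1 + M)/(6 + M) (a(M) = -7*(M + 1)/(M + 6) = -7*(1 + M)/(6 + M))
L = 831/199 (L = 3 - (-141 + 63)/(71 + (7*(-1 - 1*(-3))/(6 - 3))*(-1)) = 3 - (-78)/(71 + (7*(-1 + 3)/3)*(-1)) = 3 - (-78)/(71 + (7*(1/3)*2)*(-1)) = 3 - (-78)/(71 + (14/3)*(-1)) = 3 - (-78)/(71 - 14/3) = 3 - (-78)/199/3 = 3 - (-78)*3/199 = 3 - 1*(-234/199) = 3 + 234/199 = 831/199 ≈ 4.1759)
(-6 + 4)**2 - 472*L = (-6 + 4)**2 - 472*831/199 = (-2)**2 - 392232/199 = 4 - 392232/199 = -391436/199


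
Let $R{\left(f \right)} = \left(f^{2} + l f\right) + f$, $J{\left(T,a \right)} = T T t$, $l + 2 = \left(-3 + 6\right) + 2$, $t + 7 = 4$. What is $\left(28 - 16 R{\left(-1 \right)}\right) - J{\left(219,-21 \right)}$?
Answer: $143959$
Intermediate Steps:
$t = -3$ ($t = -7 + 4 = -3$)
$l = 3$ ($l = -2 + \left(\left(-3 + 6\right) + 2\right) = -2 + \left(3 + 2\right) = -2 + 5 = 3$)
$J{\left(T,a \right)} = - 3 T^{2}$ ($J{\left(T,a \right)} = T T \left(-3\right) = T^{2} \left(-3\right) = - 3 T^{2}$)
$R{\left(f \right)} = f^{2} + 4 f$ ($R{\left(f \right)} = \left(f^{2} + 3 f\right) + f = f^{2} + 4 f$)
$\left(28 - 16 R{\left(-1 \right)}\right) - J{\left(219,-21 \right)} = \left(28 - 16 \left(- (4 - 1)\right)\right) - - 3 \cdot 219^{2} = \left(28 - 16 \left(\left(-1\right) 3\right)\right) - \left(-3\right) 47961 = \left(28 - -48\right) - -143883 = \left(28 + 48\right) + 143883 = 76 + 143883 = 143959$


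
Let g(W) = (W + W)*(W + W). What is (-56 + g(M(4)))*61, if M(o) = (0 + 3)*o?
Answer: 31720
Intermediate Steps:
M(o) = 3*o
g(W) = 4*W² (g(W) = (2*W)*(2*W) = 4*W²)
(-56 + g(M(4)))*61 = (-56 + 4*(3*4)²)*61 = (-56 + 4*12²)*61 = (-56 + 4*144)*61 = (-56 + 576)*61 = 520*61 = 31720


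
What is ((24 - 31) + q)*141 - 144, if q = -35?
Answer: -6066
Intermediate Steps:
((24 - 31) + q)*141 - 144 = ((24 - 31) - 35)*141 - 144 = (-7 - 35)*141 - 144 = -42*141 - 144 = -5922 - 144 = -6066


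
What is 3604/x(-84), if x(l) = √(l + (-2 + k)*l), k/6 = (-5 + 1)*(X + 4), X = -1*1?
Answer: 1802*√1533/1533 ≈ 46.024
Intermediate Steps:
X = -1
k = -72 (k = 6*((-5 + 1)*(-1 + 4)) = 6*(-4*3) = 6*(-12) = -72)
x(l) = √73*√(-l) (x(l) = √(l + (-2 - 72)*l) = √(l - 74*l) = √(-73*l) = √73*√(-l))
3604/x(-84) = 3604/((√73*√(-1*(-84)))) = 3604/((√73*√84)) = 3604/((√73*(2*√21))) = 3604/((2*√1533)) = 3604*(√1533/3066) = 1802*√1533/1533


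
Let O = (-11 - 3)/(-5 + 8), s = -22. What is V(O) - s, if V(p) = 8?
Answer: 30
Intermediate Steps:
O = -14/3 ≈ -4.6667
V(O) - s = 8 - 1*(-22) = 8 + 22 = 30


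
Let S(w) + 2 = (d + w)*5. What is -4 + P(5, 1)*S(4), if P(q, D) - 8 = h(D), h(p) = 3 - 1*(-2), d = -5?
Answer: -95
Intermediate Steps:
h(p) = 5 (h(p) = 3 + 2 = 5)
P(q, D) = 13 (P(q, D) = 8 + 5 = 13)
S(w) = -27 + 5*w (S(w) = -2 + (-5 + w)*5 = -2 + (-25 + 5*w) = -27 + 5*w)
-4 + P(5, 1)*S(4) = -4 + 13*(-27 + 5*4) = -4 + 13*(-27 + 20) = -4 + 13*(-7) = -4 - 91 = -95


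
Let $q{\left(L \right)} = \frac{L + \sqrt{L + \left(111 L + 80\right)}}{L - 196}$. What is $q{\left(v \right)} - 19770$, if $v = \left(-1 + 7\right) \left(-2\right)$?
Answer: $- \frac{1028037}{52} - \frac{i \sqrt{79}}{52} \approx -19770.0 - 0.17093 i$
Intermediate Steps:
$v = -12$ ($v = 6 \left(-2\right) = -12$)
$q{\left(L \right)} = \frac{L + \sqrt{80 + 112 L}}{-196 + L}$ ($q{\left(L \right)} = \frac{L + \sqrt{L + \left(80 + 111 L\right)}}{-196 + L} = \frac{L + \sqrt{80 + 112 L}}{-196 + L}$)
$q{\left(v \right)} - 19770 = \frac{-12 + 4 \sqrt{5 + 7 \left(-12\right)}}{-196 - 12} - 19770 = \frac{-12 + 4 \sqrt{5 - 84}}{-208} - 19770 = - \frac{-12 + 4 \sqrt{-79}}{208} - 19770 = - \frac{-12 + 4 i \sqrt{79}}{208} - 19770 = \left(\frac{3}{52} - \frac{i \sqrt{79}}{52}\right) - 19770 = - \frac{1028037}{52} - \frac{i \sqrt{79}}{52}$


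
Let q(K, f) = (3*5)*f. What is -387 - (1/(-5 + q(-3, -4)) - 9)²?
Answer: -1978471/4225 ≈ -468.28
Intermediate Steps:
q(K, f) = 15*f
-387 - (1/(-5 + q(-3, -4)) - 9)² = -387 - (1/(-5 + 15*(-4)) - 9)² = -387 - (1/(-5 - 60) - 9)² = -387 - (1/(-65) - 9)² = -387 - (-1/65 - 9)² = -387 - (-586/65)² = -387 - 1*343396/4225 = -387 - 343396/4225 = -1978471/4225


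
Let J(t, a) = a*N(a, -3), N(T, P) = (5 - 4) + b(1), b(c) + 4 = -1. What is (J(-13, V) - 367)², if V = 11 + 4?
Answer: 182329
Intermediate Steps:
b(c) = -5 (b(c) = -4 - 1 = -5)
N(T, P) = -4 (N(T, P) = (5 - 4) - 5 = 1 - 5 = -4)
V = 15
J(t, a) = -4*a (J(t, a) = a*(-4) = -4*a)
(J(-13, V) - 367)² = (-4*15 - 367)² = (-60 - 367)² = (-427)² = 182329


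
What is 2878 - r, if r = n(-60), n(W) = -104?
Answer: 2982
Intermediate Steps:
r = -104
2878 - r = 2878 - 1*(-104) = 2878 + 104 = 2982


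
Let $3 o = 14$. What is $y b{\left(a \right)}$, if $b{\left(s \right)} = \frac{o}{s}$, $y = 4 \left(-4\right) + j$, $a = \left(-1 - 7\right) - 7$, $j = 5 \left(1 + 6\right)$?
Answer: $- \frac{266}{45} \approx -5.9111$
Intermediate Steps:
$o = \frac{14}{3}$ ($o = \frac{1}{3} \cdot 14 = \frac{14}{3} \approx 4.6667$)
$j = 35$ ($j = 5 \cdot 7 = 35$)
$a = -15$ ($a = -8 - 7 = -15$)
$y = 19$ ($y = 4 \left(-4\right) + 35 = -16 + 35 = 19$)
$b{\left(s \right)} = \frac{14}{3 s}$
$y b{\left(a \right)} = 19 \frac{14}{3 \left(-15\right)} = 19 \cdot \frac{14}{3} \left(- \frac{1}{15}\right) = 19 \left(- \frac{14}{45}\right) = - \frac{266}{45}$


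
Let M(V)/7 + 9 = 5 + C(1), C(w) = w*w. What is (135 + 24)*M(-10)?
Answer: -3339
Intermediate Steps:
C(w) = w²
M(V) = -21 (M(V) = -63 + 7*(5 + 1²) = -63 + 7*(5 + 1) = -63 + 7*6 = -63 + 42 = -21)
(135 + 24)*M(-10) = (135 + 24)*(-21) = 159*(-21) = -3339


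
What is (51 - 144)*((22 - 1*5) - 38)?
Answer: 1953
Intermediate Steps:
(51 - 144)*((22 - 1*5) - 38) = -93*((22 - 5) - 38) = -93*(17 - 38) = -93*(-21) = 1953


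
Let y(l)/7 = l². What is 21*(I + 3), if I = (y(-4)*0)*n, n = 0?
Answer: 63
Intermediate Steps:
y(l) = 7*l²
I = 0 (I = ((7*(-4)²)*0)*0 = ((7*16)*0)*0 = (112*0)*0 = 0*0 = 0)
21*(I + 3) = 21*(0 + 3) = 21*3 = 63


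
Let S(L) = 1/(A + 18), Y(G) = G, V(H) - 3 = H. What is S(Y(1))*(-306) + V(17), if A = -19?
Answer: 326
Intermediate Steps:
V(H) = 3 + H
S(L) = -1 (S(L) = 1/(-19 + 18) = 1/(-1) = -1)
S(Y(1))*(-306) + V(17) = -1*(-306) + (3 + 17) = 306 + 20 = 326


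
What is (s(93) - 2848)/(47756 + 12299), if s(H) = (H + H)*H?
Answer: 2890/12011 ≈ 0.24061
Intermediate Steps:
s(H) = 2*H**2 (s(H) = (2*H)*H = 2*H**2)
(s(93) - 2848)/(47756 + 12299) = (2*93**2 - 2848)/(47756 + 12299) = (2*8649 - 2848)/60055 = (17298 - 2848)*(1/60055) = 14450*(1/60055) = 2890/12011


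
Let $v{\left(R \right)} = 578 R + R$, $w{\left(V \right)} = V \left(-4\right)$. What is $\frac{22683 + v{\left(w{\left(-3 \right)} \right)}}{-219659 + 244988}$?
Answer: $\frac{9877}{8443} \approx 1.1698$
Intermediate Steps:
$w{\left(V \right)} = - 4 V$
$v{\left(R \right)} = 579 R$
$\frac{22683 + v{\left(w{\left(-3 \right)} \right)}}{-219659 + 244988} = \frac{22683 + 579 \left(\left(-4\right) \left(-3\right)\right)}{-219659 + 244988} = \frac{22683 + 579 \cdot 12}{25329} = \left(22683 + 6948\right) \frac{1}{25329} = 29631 \cdot \frac{1}{25329} = \frac{9877}{8443}$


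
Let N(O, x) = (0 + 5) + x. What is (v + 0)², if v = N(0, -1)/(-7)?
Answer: 16/49 ≈ 0.32653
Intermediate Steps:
N(O, x) = 5 + x
v = -4/7 (v = (5 - 1)/(-7) = 4*(-⅐) = -4/7 ≈ -0.57143)
(v + 0)² = (-4/7 + 0)² = (-4/7)² = 16/49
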